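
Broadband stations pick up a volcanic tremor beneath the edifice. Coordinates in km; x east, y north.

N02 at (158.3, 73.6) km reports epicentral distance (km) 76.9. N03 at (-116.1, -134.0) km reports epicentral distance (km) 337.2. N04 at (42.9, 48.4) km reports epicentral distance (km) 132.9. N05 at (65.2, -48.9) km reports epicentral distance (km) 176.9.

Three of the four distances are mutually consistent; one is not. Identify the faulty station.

N04

Solve using three stations at a time. Using N02, N03, N05 (subtract circle equations pairwise → linear system) gives (x, y) ≈ (100.4, 124.5).
Distances from that point to each station vs reported:
  N02: calculated 77.1 vs reported 76.9 → residual 0.2 km
  N03: calculated 337.2 vs reported 337.2 → residual 0.0 km
  N04: calculated 95.4 vs reported 132.9 → residual 37.5 km
  N05: calculated 177.0 vs reported 176.9 → residual 0.1 km
N02, N03, N05 are mutually consistent (residuals ≈ 0); N04 is off by 37.5 km.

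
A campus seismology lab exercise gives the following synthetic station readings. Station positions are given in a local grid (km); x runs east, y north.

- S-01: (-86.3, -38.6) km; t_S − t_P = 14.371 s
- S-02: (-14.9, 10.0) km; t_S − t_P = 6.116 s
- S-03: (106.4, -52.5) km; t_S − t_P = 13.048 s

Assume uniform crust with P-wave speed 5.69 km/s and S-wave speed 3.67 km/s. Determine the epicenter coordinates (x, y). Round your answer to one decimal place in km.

x ≈ 27.5 km, y ≈ 56.9 km

Distance from S−P lag: d = Δt · v_P v_S / (v_P − v_S) = Δt · (5.69·3.67)/(5.69−3.67) ≈ 10.3378·Δt.
So d_S-01 = 148.56, d_S-02 = 63.23, d_S-03 = 134.89 km.
Circle about each station: (x + 86.3)² + (y + 38.6)² = 148.56²; (x + 14.9)² + (y − 10.0)² = 63.23²; (x − 106.4)² + (y + 52.5)² = 134.89².
Subtracting the S-01 equation from the S-02 and S-03 equations removes the quadratic terms:
142.8 x + 97.2 y = 9456.40
385.4 x − 27.8 y = 9014.32
Solving the 2×2 system: x ≈ 27.5, y ≈ 56.9 km.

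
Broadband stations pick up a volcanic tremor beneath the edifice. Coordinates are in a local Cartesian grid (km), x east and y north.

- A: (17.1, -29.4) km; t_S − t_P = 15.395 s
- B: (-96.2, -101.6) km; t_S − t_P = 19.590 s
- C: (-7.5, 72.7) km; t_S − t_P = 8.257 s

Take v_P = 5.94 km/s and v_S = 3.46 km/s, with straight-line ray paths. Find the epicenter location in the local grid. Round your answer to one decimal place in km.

Distance from S−P lag: d = Δt · v_P v_S / (v_P − v_S) = Δt · (5.94·3.46)/(5.94−3.46) ≈ 8.2873·Δt.
So d_A = 127.58, d_B = 162.35, d_C = 68.43 km.
Circle about each station: (x − 17.1)² + (y + 29.4)² = 127.58²; (x + 96.2)² + (y + 101.6)² = 162.35²; (x + 7.5)² + (y − 72.7)² = 68.43².
Subtracting the A equation from the B and C equations removes the quadratic terms:
-226.6 x − 144.4 y = 8339.36
-49.2 x + 204.2 y = 15778.76
Solving the 2×2 system: x ≈ -74.6, y ≈ 59.3 km.
Check against A (with the unrounded x, y): √((x − 17.1)²+(y + 29.4)²) = 127.57 ≈ 127.58 km. ✓

(-74.6, 59.3)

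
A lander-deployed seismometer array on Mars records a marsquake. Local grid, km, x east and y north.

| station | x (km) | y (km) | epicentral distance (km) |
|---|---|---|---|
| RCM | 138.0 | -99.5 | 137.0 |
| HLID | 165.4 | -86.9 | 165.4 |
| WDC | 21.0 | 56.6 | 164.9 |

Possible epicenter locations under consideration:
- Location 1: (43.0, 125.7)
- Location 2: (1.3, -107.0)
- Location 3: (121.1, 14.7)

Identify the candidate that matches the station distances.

For each candidate, compare |candidate − station| to the reported distance:
Location 1: residuals RCM 107.4, HLID 79.9, WDC 92.4 → max 107.4 km
Location 2: residuals RCM 0.1, HLID 0.1, WDC 0.1 → max 0.1 km
Location 3: residuals RCM 21.6, HLID 54.6, WDC 56.4 → max 56.4 km
Only Location 2 has all residuals ≈ 0.

Location 2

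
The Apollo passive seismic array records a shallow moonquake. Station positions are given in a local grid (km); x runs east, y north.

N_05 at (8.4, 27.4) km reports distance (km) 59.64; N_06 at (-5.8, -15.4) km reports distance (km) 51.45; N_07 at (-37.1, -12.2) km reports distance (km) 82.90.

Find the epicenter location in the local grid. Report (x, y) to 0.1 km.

Circle about each station: (x − 8.4)² + (y − 27.4)² = 59.64²; (x + 5.8)² + (y + 15.4)² = 51.45²; (x + 37.1)² + (y + 12.2)² = 82.90².
Subtracting the N_05 equation from the N_06 and N_07 equations removes the quadratic terms:
-28.4 x − 85.6 y = 359.31
-91.0 x − 79.2 y = -2611.55
Solving the 2×2 system: x ≈ 45.5, y ≈ -19.3 km.

x ≈ 45.5 km, y ≈ -19.3 km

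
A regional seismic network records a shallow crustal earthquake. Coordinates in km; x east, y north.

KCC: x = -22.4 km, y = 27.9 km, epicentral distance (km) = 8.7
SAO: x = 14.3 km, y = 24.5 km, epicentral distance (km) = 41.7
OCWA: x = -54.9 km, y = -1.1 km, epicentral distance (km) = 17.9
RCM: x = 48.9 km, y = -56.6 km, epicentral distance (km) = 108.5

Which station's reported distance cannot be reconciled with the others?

Solve using three stations at a time. Using KCC, SAO, RCM (subtract circle equations pairwise → linear system) gives (x, y) ≈ (-27.2, 20.7).
Distances from that point to each station vs reported:
  KCC: calculated 8.7 vs reported 8.7 → residual 0.0 km
  SAO: calculated 41.7 vs reported 41.7 → residual 0.0 km
  OCWA: calculated 35.2 vs reported 17.9 → residual 17.3 km
  RCM: calculated 108.5 vs reported 108.5 → residual 0.0 km
KCC, SAO, RCM are mutually consistent (residuals ≈ 0); OCWA is off by 17.3 km.

OCWA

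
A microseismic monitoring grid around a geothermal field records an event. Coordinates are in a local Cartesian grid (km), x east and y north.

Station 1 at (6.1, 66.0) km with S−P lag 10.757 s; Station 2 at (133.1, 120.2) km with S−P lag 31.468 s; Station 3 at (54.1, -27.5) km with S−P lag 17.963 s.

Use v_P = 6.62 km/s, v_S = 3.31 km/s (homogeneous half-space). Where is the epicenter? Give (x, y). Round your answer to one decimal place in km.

Distance from S−P lag: d = Δt · v_P v_S / (v_P − v_S) = Δt · (6.62·3.31)/(6.62−3.31) ≈ 6.6200·Δt.
So d_Station 1 = 71.21, d_Station 2 = 208.32, d_Station 3 = 118.92 km.
Circle about each station: (x − 6.1)² + (y − 66.0)² = 71.21²; (x − 133.1)² + (y − 120.2)² = 208.32²; (x − 54.1)² + (y + 27.5)² = 118.92².
Subtracting the Station 1 equation from the Station 2 and Station 3 equations removes the quadratic terms:
254.0 x + 108.4 y = -10555.92
96.0 x − 187.0 y = -9781.25
Solving the 2×2 system: x ≈ -52.4, y ≈ 25.4 km.
Check against Station 1 (with the unrounded x, y): √((x − 6.1)²+(y − 66.0)²) = 71.21 ≈ 71.21 km. ✓

x ≈ -52.4 km, y ≈ 25.4 km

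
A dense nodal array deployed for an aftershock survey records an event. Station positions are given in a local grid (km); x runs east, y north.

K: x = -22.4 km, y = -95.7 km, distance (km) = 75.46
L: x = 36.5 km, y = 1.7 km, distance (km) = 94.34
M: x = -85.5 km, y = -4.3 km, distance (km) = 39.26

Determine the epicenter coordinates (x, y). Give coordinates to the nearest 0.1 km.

(-53.4, -26.9)

Circle about each station: (x + 22.4)² + (y + 95.7)² = 75.46²; (x − 36.5)² + (y − 1.7)² = 94.34²; (x + 85.5)² + (y + 4.3)² = 39.26².
Subtracting the K equation from the L and M equations removes the quadratic terms:
117.8 x + 194.8 y = -11530.93
-126.2 x + 182.8 y = 1821.35
Solving the 2×2 system: x ≈ -53.4, y ≈ -26.9 km.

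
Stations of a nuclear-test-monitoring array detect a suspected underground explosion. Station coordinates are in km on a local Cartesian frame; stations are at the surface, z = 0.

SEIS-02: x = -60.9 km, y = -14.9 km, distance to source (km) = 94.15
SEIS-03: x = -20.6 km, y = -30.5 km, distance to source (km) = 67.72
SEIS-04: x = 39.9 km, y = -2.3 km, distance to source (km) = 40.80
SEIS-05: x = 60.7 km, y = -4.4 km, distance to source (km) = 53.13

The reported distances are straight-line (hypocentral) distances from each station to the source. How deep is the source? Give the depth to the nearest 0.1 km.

Each station gives a sphere (x−x_i)² + (y−y_i)² + z² = d_i² (stations at z=0).
Subtracting the SEIS-02 sphere from SEIS-03 and SEIS-04: z² cancels, leaving linear equations in x and y:
80.6 x − 31.2 y = 1702.01
201.6 x + 25.2 y = 4866.06
Solving: x ≈ 23.400, y ≈ 5.898 km (keep extra digits for the depth step; rounded: 23.4, 5.9).
Then from the SEIS-02 sphere: z² = 94.15² − (x + 60.9)² − (y + 14.9)² with x = 23.400, y = 5.898, so z ≈ 36.403 ≈ 36.4 km.
Check against SEIS-05 (with the unrounded solution): distance 53.13 ≈ 53.13 km. ✓

depth ≈ 36.4 km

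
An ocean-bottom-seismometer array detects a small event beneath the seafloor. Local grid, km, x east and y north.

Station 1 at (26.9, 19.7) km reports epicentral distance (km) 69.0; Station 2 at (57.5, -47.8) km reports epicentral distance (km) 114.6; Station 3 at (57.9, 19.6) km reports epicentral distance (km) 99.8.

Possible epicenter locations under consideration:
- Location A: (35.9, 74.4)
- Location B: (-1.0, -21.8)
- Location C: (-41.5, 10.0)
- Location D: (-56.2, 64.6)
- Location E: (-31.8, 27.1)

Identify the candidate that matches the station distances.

For each candidate, compare |candidate − station| to the reported distance:
Location A: residuals Station 1 13.6, Station 2 9.5, Station 3 40.7 → max 40.7 km
Location B: residuals Station 1 19.0, Station 2 50.6, Station 3 27.8 → max 50.6 km
Location C: residuals Station 1 0.1, Station 2 0.0, Station 3 0.1 → max 0.1 km
Location D: residuals Station 1 25.5, Station 2 45.3, Station 3 22.9 → max 45.3 km
Location E: residuals Station 1 9.8, Station 2 2.0, Station 3 9.8 → max 9.8 km
Only Location C has all residuals ≈ 0.

Location C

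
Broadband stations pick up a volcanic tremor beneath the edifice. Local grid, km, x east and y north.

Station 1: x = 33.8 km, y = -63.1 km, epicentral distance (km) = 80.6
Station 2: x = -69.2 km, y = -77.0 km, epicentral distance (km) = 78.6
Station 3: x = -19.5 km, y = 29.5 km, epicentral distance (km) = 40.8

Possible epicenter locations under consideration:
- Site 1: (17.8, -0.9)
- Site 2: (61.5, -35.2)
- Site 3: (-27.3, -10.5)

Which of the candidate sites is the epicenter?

Site 3

For each candidate, compare |candidate − station| to the reported distance:
Site 1: residuals Station 1 16.4, Station 2 37.0, Station 3 7.3 → max 37.0 km
Site 2: residuals Station 1 41.3, Station 2 58.6, Station 3 62.9 → max 62.9 km
Site 3: residuals Station 1 0.0, Station 2 0.0, Station 3 0.0 → max 0.0 km
Only Site 3 has all residuals ≈ 0.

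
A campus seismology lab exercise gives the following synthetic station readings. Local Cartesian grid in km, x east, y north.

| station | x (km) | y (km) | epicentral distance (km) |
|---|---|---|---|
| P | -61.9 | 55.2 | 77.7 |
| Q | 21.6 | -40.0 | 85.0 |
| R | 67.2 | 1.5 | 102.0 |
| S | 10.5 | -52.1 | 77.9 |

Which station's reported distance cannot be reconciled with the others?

Solve using three stations at a time. Using P, Q, S (subtract circle equations pairwise → linear system) gives (x, y) ≈ (-61.7, -22.6).
Distances from that point to each station vs reported:
  P: calculated 77.8 vs reported 77.7 → residual 0.1 km
  Q: calculated 85.1 vs reported 85.0 → residual 0.1 km
  R: calculated 131.1 vs reported 102.0 → residual 29.1 km
  S: calculated 78.0 vs reported 77.9 → residual 0.1 km
P, Q, S are mutually consistent (residuals ≈ 0); R is off by 29.1 km.

R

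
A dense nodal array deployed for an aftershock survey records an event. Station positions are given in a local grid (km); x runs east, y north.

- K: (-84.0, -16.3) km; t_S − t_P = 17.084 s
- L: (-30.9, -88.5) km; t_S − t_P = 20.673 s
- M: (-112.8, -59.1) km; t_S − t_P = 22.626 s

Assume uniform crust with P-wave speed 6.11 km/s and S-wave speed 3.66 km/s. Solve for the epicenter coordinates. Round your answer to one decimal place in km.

Distance from S−P lag: d = Δt · v_P v_S / (v_P − v_S) = Δt · (6.11·3.66)/(6.11−3.66) ≈ 9.1276·Δt.
So d_K = 155.94, d_L = 188.69, d_M = 206.52 km.
Circle about each station: (x + 84.0)² + (y + 16.3)² = 155.94²; (x + 30.9)² + (y + 88.5)² = 188.69²; (x + 112.8)² + (y + 59.1)² = 206.52².
Subtracting pairs of circle equations eliminates x²+y² and gives linear equations (the radical axes):
106.2 x − 144.4 y = -9821.26
-57.6 x − 85.6 y = -9438.27
Solving the 2×2 system: x ≈ 30.0, y ≈ 90.1 km.

30.0 km east, 90.1 km north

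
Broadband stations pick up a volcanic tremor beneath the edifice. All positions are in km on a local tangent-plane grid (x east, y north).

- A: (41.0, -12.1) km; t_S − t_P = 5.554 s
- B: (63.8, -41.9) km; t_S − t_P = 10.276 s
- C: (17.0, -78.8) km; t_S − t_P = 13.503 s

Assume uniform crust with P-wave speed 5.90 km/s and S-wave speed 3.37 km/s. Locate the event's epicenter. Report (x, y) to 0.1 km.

22.0 km east, 27.2 km north

Distance from S−P lag: d = Δt · v_P v_S / (v_P − v_S) = Δt · (5.90·3.37)/(5.90−3.37) ≈ 7.8589·Δt.
So d_A = 43.65, d_B = 80.76, d_C = 106.12 km.
Circle about each station: (x − 41.0)² + (y + 12.1)² = 43.65²; (x − 63.8)² + (y + 41.9)² = 80.76²; (x − 17.0)² + (y + 78.8)² = 106.12².
Subtracting the A equation from the B and C equations removes the quadratic terms:
45.6 x − 59.6 y = -618.22
-48.0 x − 133.4 y = -4685.10
Solving the 2×2 system: x ≈ 22.0, y ≈ 27.2 km.
Check against A (with the unrounded x, y): √((x − 41.0)²+(y + 12.1)²) = 43.66 ≈ 43.65 km. ✓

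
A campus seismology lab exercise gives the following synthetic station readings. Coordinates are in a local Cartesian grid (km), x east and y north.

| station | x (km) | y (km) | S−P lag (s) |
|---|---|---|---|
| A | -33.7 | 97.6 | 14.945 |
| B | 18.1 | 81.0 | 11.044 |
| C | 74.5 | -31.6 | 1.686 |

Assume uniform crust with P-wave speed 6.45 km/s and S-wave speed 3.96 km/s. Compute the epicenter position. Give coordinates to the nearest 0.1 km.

Distance from S−P lag: d = Δt · v_P v_S / (v_P − v_S) = Δt · (6.45·3.96)/(6.45−3.96) ≈ 10.2578·Δt.
So d_A = 153.30, d_B = 113.29, d_C = 17.29 km.
Circle about each station: (x + 33.7)² + (y − 97.6)² = 153.30²; (x − 18.1)² + (y − 81.0)² = 113.29²; (x − 74.5)² + (y + 31.6)² = 17.29².
Subtracting the A equation from the B and C equations removes the quadratic terms:
103.6 x − 33.2 y = 6893.43
216.4 x − 258.4 y = 19089.31
Solving the 2×2 system: x ≈ 58.6, y ≈ -24.8 km.

x ≈ 58.6 km, y ≈ -24.8 km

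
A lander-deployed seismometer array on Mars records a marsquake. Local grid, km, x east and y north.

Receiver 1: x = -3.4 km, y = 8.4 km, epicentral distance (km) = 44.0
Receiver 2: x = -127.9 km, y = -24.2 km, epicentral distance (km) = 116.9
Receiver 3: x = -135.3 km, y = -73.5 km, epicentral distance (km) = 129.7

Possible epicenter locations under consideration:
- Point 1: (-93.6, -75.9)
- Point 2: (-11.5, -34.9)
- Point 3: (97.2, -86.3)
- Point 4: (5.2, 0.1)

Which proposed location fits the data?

For each candidate, compare |candidate − station| to the reported distance:
Point 1: residuals Receiver 1 79.5, Receiver 2 54.9, Receiver 3 87.9 → max 87.9 km
Point 2: residuals Receiver 1 0.1, Receiver 2 0.0, Receiver 3 0.0 → max 0.1 km
Point 3: residuals Receiver 1 94.2, Receiver 2 116.6, Receiver 3 103.2 → max 116.6 km
Point 4: residuals Receiver 1 32.0, Receiver 2 18.4, Receiver 3 28.9 → max 32.0 km
Only Point 2 has all residuals ≈ 0.

Point 2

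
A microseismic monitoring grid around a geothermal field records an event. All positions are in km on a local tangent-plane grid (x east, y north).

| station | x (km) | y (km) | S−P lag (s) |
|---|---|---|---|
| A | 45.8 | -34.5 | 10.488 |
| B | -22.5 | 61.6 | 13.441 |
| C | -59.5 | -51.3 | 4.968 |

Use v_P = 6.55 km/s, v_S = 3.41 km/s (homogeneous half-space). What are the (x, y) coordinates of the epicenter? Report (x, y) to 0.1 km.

(-28.8, -33.8)

Distance from S−P lag: d = Δt · v_P v_S / (v_P − v_S) = Δt · (6.55·3.41)/(6.55−3.41) ≈ 7.1132·Δt.
So d_A = 74.60, d_B = 95.61, d_C = 35.34 km.
Circle about each station: (x − 45.8)² + (y + 34.5)² = 74.60²; (x + 22.5)² + (y − 61.6)² = 95.61²; (x + 59.5)² + (y + 51.3)² = 35.34².
Subtracting pairs of circle equations eliminates x²+y² and gives linear equations (the radical axes):
-136.6 x + 192.2 y = -2563.19
-210.6 x − 33.6 y = 7200.29
Solving the 2×2 system: x ≈ -28.8, y ≈ -33.8 km.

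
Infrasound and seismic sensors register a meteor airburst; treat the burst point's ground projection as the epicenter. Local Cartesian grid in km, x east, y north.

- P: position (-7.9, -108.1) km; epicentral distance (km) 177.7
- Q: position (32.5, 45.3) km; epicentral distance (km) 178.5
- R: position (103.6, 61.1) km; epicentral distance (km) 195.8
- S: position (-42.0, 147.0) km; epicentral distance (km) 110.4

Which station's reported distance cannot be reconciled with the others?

Solve using three stations at a time. Using P, R, S (subtract circle equations pairwise → linear system) gives (x, y) ≈ (-91.8, 48.5).
Distances from that point to each station vs reported:
  P: calculated 177.7 vs reported 177.7 → residual 0.0 km
  Q: calculated 124.3 vs reported 178.5 → residual 54.2 km
  R: calculated 195.8 vs reported 195.8 → residual 0.0 km
  S: calculated 110.3 vs reported 110.4 → residual 0.1 km
P, R, S are mutually consistent (residuals ≈ 0); Q is off by 54.2 km.

Q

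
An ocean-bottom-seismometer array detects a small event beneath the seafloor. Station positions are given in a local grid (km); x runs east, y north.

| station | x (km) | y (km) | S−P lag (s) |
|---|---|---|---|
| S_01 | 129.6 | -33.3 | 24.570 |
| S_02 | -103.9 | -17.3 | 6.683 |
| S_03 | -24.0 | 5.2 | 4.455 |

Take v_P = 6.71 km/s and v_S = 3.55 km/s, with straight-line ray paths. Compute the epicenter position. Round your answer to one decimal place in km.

Distance from S−P lag: d = Δt · v_P v_S / (v_P − v_S) = Δt · (6.71·3.55)/(6.71−3.55) ≈ 7.5381·Δt.
So d_S_01 = 185.21, d_S_02 = 50.38, d_S_03 = 33.58 km.
Circle about each station: (x − 129.6)² + (y + 33.3)² = 185.21²; (x + 103.9)² + (y + 17.3)² = 50.38²; (x + 24.0)² + (y − 5.2)² = 33.58².
Subtracting the S_01 equation from the S_02 and S_03 equations removes the quadratic terms:
-467.0 x + 32.0 y = 24954.05
-307.2 x + 77.0 y = 15873.12
Solving the 2×2 system: x ≈ -54.1, y ≈ -9.7 km.
Check against S_01 (with the unrounded x, y): √((x − 129.6)²+(y + 33.3)²) = 185.21 ≈ 185.21 km. ✓

-54.1 km east, -9.7 km north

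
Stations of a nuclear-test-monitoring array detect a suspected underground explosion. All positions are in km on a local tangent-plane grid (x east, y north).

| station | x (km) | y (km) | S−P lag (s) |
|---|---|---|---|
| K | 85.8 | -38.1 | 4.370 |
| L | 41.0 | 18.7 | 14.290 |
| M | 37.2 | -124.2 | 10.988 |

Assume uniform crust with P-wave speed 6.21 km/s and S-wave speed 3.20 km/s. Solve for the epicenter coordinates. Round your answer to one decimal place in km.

(81.3, -66.6)

Distance from S−P lag: d = Δt · v_P v_S / (v_P − v_S) = Δt · (6.21·3.20)/(6.21−3.20) ≈ 6.6020·Δt.
So d_K = 28.85, d_L = 94.34, d_M = 72.54 km.
Circle about each station: (x − 85.8)² + (y + 38.1)² = 28.85²; (x − 41.0)² + (y − 18.7)² = 94.34²; (x − 37.2)² + (y + 124.2)² = 72.54².
Subtracting pairs of circle equations eliminates x²+y² and gives linear equations (the radical axes):
-89.6 x + 113.6 y = -14850.27
-97.2 x − 172.2 y = 3566.50
Solving the 2×2 system: x ≈ 81.3, y ≈ -66.6 km.
Check against K (with the unrounded x, y): √((x − 85.8)²+(y + 38.1)²) = 28.85 ≈ 28.85 km. ✓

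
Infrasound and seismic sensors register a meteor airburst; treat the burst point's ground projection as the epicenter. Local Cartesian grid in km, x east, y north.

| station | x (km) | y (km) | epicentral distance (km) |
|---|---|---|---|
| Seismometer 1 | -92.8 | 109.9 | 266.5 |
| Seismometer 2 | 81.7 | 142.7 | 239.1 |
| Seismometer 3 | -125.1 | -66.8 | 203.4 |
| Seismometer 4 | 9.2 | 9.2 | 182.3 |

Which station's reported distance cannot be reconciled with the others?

Solve using three stations at a time. Using Seismometer 1, Seismometer 2, Seismometer 3 (subtract circle equations pairwise → linear system) gives (x, y) ≈ (76.0, -96.2).
Distances from that point to each station vs reported:
  Seismometer 1: calculated 266.3 vs reported 266.5 → residual 0.2 km
  Seismometer 2: calculated 238.9 vs reported 239.1 → residual 0.2 km
  Seismometer 3: calculated 203.2 vs reported 203.4 → residual 0.2 km
  Seismometer 4: calculated 124.7 vs reported 182.3 → residual 57.6 km
Seismometer 1, Seismometer 2, Seismometer 3 are mutually consistent (residuals ≈ 0); Seismometer 4 is off by 57.6 km.

Seismometer 4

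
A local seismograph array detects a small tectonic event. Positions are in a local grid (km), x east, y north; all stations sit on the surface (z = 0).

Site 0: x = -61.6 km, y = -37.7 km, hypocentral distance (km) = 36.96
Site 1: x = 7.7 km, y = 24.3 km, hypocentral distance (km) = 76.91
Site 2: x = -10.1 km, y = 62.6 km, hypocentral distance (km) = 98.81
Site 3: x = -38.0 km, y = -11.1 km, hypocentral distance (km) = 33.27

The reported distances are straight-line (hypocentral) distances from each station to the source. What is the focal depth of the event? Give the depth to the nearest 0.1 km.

depth ≈ 29.4 km

Each station gives a sphere (x−x_i)² + (y−y_i)² + z² = d_i² (stations at z=0).
Subtracting the Site 0 sphere from Site 1 and Site 2: z² cancels, leaving linear equations in x and y:
138.6 x + 124.0 y = -9115.18
103.0 x + 200.6 y = -9592.45
Solving: x ≈ -42.514, y ≈ -25.989 km (keep extra digits for the depth step; rounded: -42.5, -26.0).
Then from the Site 0 sphere: z² = 36.96² − (x + 61.6)² − (y + 37.7)² with x = -42.514, y = -25.989, so z ≈ 29.404 ≈ 29.4 km.
Check against Site 3 (with the unrounded solution): distance 33.27 ≈ 33.27 km. ✓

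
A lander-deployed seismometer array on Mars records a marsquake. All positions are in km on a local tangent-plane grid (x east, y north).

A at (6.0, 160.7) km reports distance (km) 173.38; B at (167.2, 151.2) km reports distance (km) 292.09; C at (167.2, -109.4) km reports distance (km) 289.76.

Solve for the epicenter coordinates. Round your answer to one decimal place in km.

Circle about each station: (x − 6.0)² + (y − 160.7)² = 173.38²; (x − 167.2)² + (y − 151.2)² = 292.09²; (x − 167.2)² + (y + 109.4)² = 289.76².
Subtracting the A equation from the B and C equations removes the quadratic terms:
322.4 x − 19.0 y = -30299.15
322.4 x − 540.2 y = -39836.52
Solving the 2×2 system: x ≈ -92.9, y ≈ 18.3 km.

x ≈ -92.9 km, y ≈ 18.3 km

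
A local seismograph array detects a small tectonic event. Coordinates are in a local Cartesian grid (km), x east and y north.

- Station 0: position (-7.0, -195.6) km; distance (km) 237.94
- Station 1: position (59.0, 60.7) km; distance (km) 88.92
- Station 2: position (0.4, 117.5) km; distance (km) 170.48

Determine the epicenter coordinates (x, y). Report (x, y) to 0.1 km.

(125.7, 1.9)

Circle about each station: (x + 7.0)² + (y + 195.6)² = 237.94²; (x − 59.0)² + (y − 60.7)² = 88.92²; (x − 0.4)² + (y − 117.5)² = 170.48².
Subtracting the Station 0 equation from the Station 1 and Station 2 equations removes the quadratic terms:
132.0 x + 512.6 y = 17565.81
14.8 x + 626.2 y = 3050.06
Solving the 2×2 system: x ≈ 125.7, y ≈ 1.9 km.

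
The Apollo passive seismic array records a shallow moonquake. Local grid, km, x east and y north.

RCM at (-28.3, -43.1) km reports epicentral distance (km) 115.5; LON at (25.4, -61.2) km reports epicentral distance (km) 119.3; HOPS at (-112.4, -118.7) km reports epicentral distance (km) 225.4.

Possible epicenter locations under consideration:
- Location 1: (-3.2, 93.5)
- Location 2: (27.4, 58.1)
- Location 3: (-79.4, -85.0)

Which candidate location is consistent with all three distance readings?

For each candidate, compare |candidate − station| to the reported distance:
Location 1: residuals RCM 23.4, LON 38.0, HOPS 13.2 → max 38.0 km
Location 2: residuals RCM 0.0, LON 0.0, HOPS 0.0 → max 0.0 km
Location 3: residuals RCM 49.4, LON 11.8, HOPS 178.2 → max 178.2 km
Only Location 2 has all residuals ≈ 0.

Location 2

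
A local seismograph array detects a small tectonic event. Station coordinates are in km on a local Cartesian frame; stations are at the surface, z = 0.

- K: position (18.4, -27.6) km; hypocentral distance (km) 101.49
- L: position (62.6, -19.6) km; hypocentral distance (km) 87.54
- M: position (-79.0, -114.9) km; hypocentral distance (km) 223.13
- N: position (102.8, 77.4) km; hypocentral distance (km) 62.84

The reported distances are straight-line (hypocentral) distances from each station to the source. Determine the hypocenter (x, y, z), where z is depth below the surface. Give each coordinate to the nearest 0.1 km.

x ≈ 55.3 km, y ≈ 59.4 km, depth ≈ 37.0 km

Each station gives a sphere (x−x_i)² + (y−y_i)² + z² = d_i² (stations at z=0).
Subtracting the K sphere from L and M: z² cancels, leaving linear equations in x and y:
88.4 x + 16.0 y = 5839.57
-194.8 x − 174.6 y = -21144.09
Solving: x ≈ 55.309, y ≈ 59.393 km (keep extra digits for the depth step; rounded: 55.3, 59.4).
Then from the K sphere: z² = 101.49² − (x − 18.4)² − (y + 27.6)² with x = 55.309, y = 59.393, so z ≈ 37.016 ≈ 37.0 km.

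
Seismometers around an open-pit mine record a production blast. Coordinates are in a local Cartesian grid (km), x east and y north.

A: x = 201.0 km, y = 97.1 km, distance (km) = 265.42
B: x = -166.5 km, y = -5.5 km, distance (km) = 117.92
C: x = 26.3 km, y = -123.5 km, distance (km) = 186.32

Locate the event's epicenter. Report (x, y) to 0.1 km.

(-58.7, 42.3)

Circle about each station: (x − 201.0)² + (y − 97.1)² = 265.42²; (x + 166.5)² + (y + 5.5)² = 117.92²; (x − 26.3)² + (y + 123.5)² = 186.32².
Subtracting pairs of circle equations eliminates x²+y² and gives linear equations (the radical axes):
-735.0 x − 205.2 y = 34465.74
-349.4 x − 441.2 y = 1847.16
Solving the 2×2 system: x ≈ -58.7, y ≈ 42.3 km.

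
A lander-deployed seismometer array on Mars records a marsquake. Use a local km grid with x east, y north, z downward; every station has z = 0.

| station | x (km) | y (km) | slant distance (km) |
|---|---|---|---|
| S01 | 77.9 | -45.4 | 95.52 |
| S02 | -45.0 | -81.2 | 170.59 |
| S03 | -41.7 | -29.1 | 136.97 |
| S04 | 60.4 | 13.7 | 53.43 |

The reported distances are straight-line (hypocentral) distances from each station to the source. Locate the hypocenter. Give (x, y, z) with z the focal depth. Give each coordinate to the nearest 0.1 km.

Each station gives a sphere (x−x_i)² + (y−y_i)² + z² = d_i² (stations at z=0).
Subtracting the S01 sphere from S02 and S03: z² cancels, leaving linear equations in x and y:
-245.8 x − 71.6 y = -19488.01
-239.2 x + 32.6 y = -15180.58
Solving: x ≈ 68.506, y ≈ 36.999 km (keep extra digits for the depth step; rounded: 68.5, 37.0).
Then from the S01 sphere: z² = 95.52² − (x − 77.9)² − (y + 45.4)² with x = 68.506, y = 36.999, so z ≈ 47.394 ≈ 47.4 km.
Check against S04 (with the unrounded solution): distance 53.43 ≈ 53.43 km. ✓

(68.5, 37.0, 47.4)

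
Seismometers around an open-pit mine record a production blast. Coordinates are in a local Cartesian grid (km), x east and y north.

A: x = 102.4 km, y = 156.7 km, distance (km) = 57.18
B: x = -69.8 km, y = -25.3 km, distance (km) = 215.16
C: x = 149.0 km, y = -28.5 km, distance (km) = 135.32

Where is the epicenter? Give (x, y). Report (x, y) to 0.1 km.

105.4 km east, 99.6 km north

Circle about each station: (x − 102.4)² + (y − 156.7)² = 57.18²; (x + 69.8)² + (y + 25.3)² = 215.16²; (x − 149.0)² + (y + 28.5)² = 135.32².
Subtracting the A equation from the B and C equations removes the quadratic terms:
-344.4 x − 364.0 y = -72552.79
93.2 x − 370.4 y = -27069.35
Solving the 2×2 system: x ≈ 105.4, y ≈ 99.6 km.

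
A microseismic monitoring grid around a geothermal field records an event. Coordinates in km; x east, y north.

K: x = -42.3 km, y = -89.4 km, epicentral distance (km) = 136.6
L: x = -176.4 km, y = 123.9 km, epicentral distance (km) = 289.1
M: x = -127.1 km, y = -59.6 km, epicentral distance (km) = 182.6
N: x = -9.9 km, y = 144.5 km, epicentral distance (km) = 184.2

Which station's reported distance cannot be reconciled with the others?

Solve using three stations at a time. Using K, L, N (subtract circle equations pairwise → linear system) gives (x, y) ≈ (74.9, -19.1).
Distances from that point to each station vs reported:
  K: calculated 136.7 vs reported 136.6 → residual 0.1 km
  L: calculated 289.1 vs reported 289.1 → residual 0.0 km
  M: calculated 206.0 vs reported 182.6 → residual 23.4 km
  N: calculated 184.3 vs reported 184.2 → residual 0.1 km
K, L, N are mutually consistent (residuals ≈ 0); M is off by 23.4 km.

M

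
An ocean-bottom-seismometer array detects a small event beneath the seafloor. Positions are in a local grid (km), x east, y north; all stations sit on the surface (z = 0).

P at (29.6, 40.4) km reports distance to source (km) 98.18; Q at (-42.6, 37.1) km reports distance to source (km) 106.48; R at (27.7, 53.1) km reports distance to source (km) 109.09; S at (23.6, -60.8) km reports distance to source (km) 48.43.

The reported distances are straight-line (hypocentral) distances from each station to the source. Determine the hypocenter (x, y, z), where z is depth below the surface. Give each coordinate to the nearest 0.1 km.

Each station gives a sphere (x−x_i)² + (y−y_i)² + z² = d_i² (stations at z=0).
Subtracting the P sphere from Q and R: z² cancels, leaving linear equations in x and y:
-144.4 x − 6.6 y = -1015.83
-3.8 x + 25.4 y = -1182.74
Solving: x ≈ 9.101, y ≈ -45.203 km (keep extra digits for the depth step; rounded: 9.1, -45.2).
Then from the P sphere: z² = 98.18² − (x − 29.6)² − (y − 40.4)² with x = 9.101, y = -45.203, so z ≈ 43.488 ≈ 43.5 km.
Check against S (with the unrounded solution): distance 48.42 ≈ 48.43 km. ✓

x ≈ 9.1 km, y ≈ -45.2 km, depth ≈ 43.5 km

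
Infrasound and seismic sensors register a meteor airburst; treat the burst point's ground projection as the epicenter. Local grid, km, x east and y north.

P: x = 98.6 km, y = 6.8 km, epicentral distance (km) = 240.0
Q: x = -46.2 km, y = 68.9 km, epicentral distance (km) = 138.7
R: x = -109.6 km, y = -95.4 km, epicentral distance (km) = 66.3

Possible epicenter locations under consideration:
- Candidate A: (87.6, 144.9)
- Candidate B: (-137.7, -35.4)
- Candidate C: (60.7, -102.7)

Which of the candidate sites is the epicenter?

Candidate B

For each candidate, compare |candidate − station| to the reported distance:
Candidate A: residuals P 101.5, Q 15.2, R 244.6 → max 244.6 km
Candidate B: residuals P 0.0, Q 0.0, R 0.0 → max 0.0 km
Candidate C: residuals P 124.1, Q 63.5, R 104.2 → max 124.1 km
Only Candidate B has all residuals ≈ 0.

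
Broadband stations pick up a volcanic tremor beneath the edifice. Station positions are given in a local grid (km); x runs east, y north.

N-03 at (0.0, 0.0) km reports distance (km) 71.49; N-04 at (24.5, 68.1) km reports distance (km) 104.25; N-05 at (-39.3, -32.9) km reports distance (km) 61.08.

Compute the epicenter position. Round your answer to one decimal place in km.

x ≈ -68.4 km, y ≈ 20.8 km

Circle about each station: x² + y² = 71.49²; (x − 24.5)² + (y − 68.1)² = 104.25²; (x + 39.3)² + (y + 32.9)² = 61.08².
Subtracting pairs of circle equations eliminates x²+y² and gives linear equations (the radical axes):
49.0 x + 136.2 y = -519.38
-78.6 x − 65.8 y = 4006.95
Solving the 2×2 system: x ≈ -68.4, y ≈ 20.8 km.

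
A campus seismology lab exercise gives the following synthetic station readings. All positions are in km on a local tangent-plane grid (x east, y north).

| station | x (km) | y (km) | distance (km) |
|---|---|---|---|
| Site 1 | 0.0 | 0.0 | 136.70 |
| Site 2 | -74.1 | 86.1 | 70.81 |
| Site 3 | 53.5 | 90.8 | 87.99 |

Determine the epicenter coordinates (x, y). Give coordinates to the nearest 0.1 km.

Circle about each station: x² + y² = 136.70²; (x + 74.1)² + (y − 86.1)² = 70.81²; (x − 53.5)² + (y − 90.8)² = 87.99².
Subtracting the Site 1 equation from the Site 2 and Site 3 equations removes the quadratic terms:
-148.2 x + 172.2 y = 26576.85
107.0 x + 181.6 y = 22051.54
Solving the 2×2 system: x ≈ -22.7, y ≈ 134.8 km.

-22.7 km east, 134.8 km north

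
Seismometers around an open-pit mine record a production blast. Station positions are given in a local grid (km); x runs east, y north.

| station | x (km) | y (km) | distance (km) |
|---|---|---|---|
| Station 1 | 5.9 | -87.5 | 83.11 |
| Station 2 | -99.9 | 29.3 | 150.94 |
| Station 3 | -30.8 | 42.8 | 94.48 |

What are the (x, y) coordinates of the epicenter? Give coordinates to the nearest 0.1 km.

x ≈ 44.7 km, y ≈ -14.0 km

Circle about each station: (x − 5.9)² + (y + 87.5)² = 83.11²; (x + 99.9)² + (y − 29.3)² = 150.94²; (x + 30.8)² + (y − 42.8)² = 94.48².
Subtracting the Station 1 equation from the Station 2 and Station 3 equations removes the quadratic terms:
-211.6 x + 233.6 y = -12728.17
-73.4 x + 260.6 y = -6929.78
Solving the 2×2 system: x ≈ 44.7, y ≈ -14.0 km.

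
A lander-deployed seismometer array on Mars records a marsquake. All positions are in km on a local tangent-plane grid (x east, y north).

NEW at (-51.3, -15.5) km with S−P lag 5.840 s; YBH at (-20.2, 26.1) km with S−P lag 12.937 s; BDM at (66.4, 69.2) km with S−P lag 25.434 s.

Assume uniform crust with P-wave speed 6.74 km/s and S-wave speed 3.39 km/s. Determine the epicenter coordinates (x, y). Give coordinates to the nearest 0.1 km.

x ≈ -54.5 km, y ≈ -55.2 km

Distance from S−P lag: d = Δt · v_P v_S / (v_P − v_S) = Δt · (6.74·3.39)/(6.74−3.39) ≈ 6.8205·Δt.
So d_NEW = 39.83, d_YBH = 88.24, d_BDM = 173.47 km.
Circle about each station: (x + 51.3)² + (y + 15.5)² = 39.83²; (x + 20.2)² + (y − 26.1)² = 88.24²; (x − 66.4)² + (y − 69.2)² = 173.47².
Subtracting pairs of circle equations eliminates x²+y² and gives linear equations (the radical axes):
62.2 x + 83.2 y = -7982.56
235.4 x + 169.4 y = -22179.75
Solving the 2×2 system: x ≈ -54.5, y ≈ -55.2 km.
Check against NEW (with the unrounded x, y): √((x + 51.3)²+(y + 15.5)²) = 39.83 ≈ 39.83 km. ✓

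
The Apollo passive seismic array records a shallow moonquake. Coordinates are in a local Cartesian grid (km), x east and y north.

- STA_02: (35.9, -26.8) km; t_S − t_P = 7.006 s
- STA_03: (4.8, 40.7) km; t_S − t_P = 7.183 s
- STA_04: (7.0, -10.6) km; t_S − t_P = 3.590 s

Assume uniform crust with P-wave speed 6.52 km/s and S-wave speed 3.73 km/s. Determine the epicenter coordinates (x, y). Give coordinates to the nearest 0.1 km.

(-24.0, -14.9)

Distance from S−P lag: d = Δt · v_P v_S / (v_P − v_S) = Δt · (6.52·3.73)/(6.52−3.73) ≈ 8.7167·Δt.
So d_STA_02 = 61.07, d_STA_03 = 62.61, d_STA_04 = 31.29 km.
Circle about each station: (x − 35.9)² + (y + 26.8)² = 61.07²; (x − 4.8)² + (y − 40.7)² = 62.61²; (x − 7.0)² + (y + 10.6)² = 31.29².
Subtracting the STA_02 equation from the STA_03 and STA_04 equations removes the quadratic terms:
-62.2 x + 135.0 y = -517.99
-57.8 x + 32.4 y = 904.79
Solving the 2×2 system: x ≈ -24.0, y ≈ -14.9 km.
Check against STA_02 (with the unrounded x, y): √((x − 35.9)²+(y + 26.8)²) = 61.08 ≈ 61.07 km. ✓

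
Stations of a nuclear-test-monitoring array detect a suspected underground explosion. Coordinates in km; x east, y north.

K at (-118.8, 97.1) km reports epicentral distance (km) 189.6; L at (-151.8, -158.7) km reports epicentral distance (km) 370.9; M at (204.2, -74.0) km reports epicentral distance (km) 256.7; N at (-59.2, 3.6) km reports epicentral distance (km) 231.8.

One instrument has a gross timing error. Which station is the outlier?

Solve using three stations at a time. Using K, L, M (subtract circle equations pairwise → linear system) gives (x, y) ≈ (65.4, 141.9).
Distances from that point to each station vs reported:
  K: calculated 189.6 vs reported 189.6 → residual 0.0 km
  L: calculated 370.9 vs reported 370.9 → residual 0.0 km
  M: calculated 256.7 vs reported 256.7 → residual 0.0 km
  N: calculated 186.2 vs reported 231.8 → residual 45.6 km
K, L, M are mutually consistent (residuals ≈ 0); N is off by 45.6 km.

N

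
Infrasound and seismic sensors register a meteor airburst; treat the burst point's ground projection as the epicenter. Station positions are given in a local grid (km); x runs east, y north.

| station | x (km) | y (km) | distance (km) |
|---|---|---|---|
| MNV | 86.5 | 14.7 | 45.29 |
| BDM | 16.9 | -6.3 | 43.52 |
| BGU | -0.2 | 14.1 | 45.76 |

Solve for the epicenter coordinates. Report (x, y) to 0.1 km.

43.3 km east, 28.3 km north

Circle about each station: (x − 86.5)² + (y − 14.7)² = 45.29²; (x − 16.9)² + (y + 6.3)² = 43.52²; (x + 0.2)² + (y − 14.1)² = 45.76².
Subtracting the MNV equation from the BDM and BGU equations removes the quadratic terms:
-139.2 x − 42.0 y = -7215.85
-173.4 x − 1.2 y = -7542.28
Solving the 2×2 system: x ≈ 43.3, y ≈ 28.3 km.
Check against MNV (with the unrounded x, y): √((x − 86.5)²+(y − 14.7)²) = 45.29 ≈ 45.29 km. ✓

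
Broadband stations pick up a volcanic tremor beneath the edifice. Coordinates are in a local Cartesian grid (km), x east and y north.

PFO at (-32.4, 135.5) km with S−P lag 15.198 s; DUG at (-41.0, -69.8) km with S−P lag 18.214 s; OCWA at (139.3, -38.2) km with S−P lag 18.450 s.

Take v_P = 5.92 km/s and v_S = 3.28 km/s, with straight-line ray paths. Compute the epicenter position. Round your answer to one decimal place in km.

Distance from S−P lag: d = Δt · v_P v_S / (v_P − v_S) = Δt · (5.92·3.28)/(5.92−3.28) ≈ 7.3552·Δt.
So d_PFO = 111.78, d_DUG = 133.97, d_OCWA = 135.70 km.
Circle about each station: (x + 32.4)² + (y − 135.5)² = 111.78²; (x + 41.0)² + (y + 69.8)² = 133.97²; (x − 139.3)² + (y + 38.2)² = 135.70².
Subtracting the PFO equation from the DUG and OCWA equations removes the quadratic terms:
-17.2 x − 410.6 y = -18310.16
343.4 x − 347.4 y = -4466.00
Solving the 2×2 system: x ≈ 30.8, y ≈ 43.3 km.

30.8 km east, 43.3 km north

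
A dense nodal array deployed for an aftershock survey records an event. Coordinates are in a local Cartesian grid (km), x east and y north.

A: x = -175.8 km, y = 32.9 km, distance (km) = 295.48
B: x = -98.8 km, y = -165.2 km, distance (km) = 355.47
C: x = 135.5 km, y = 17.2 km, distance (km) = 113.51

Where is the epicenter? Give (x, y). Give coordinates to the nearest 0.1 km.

Circle about each station: (x + 175.8)² + (y − 32.9)² = 295.48²; (x + 98.8)² + (y + 165.2)² = 355.47²; (x − 135.5)² + (y − 17.2)² = 113.51².
Subtracting pairs of circle equations eliminates x²+y² and gives linear equations (the radical axes):
154.0 x − 396.2 y = -33986.06
622.6 x − 31.4 y = 61091.95
Solving the 2×2 system: x ≈ 104.5, y ≈ 126.4 km.

(104.5, 126.4)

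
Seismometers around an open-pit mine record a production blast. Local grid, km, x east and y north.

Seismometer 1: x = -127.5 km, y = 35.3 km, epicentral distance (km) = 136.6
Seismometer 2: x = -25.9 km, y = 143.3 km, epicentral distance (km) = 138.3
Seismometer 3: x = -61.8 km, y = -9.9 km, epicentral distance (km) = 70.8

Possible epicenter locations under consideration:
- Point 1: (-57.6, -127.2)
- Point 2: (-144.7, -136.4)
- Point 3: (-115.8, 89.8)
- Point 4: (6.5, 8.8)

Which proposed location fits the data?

For each candidate, compare |candidate − station| to the reported distance:
Point 1: residuals Seismometer 1 40.3, Seismometer 2 134.1, Seismometer 3 46.6 → max 134.1 km
Point 2: residuals Seismometer 1 36.0, Seismometer 2 165.6, Seismometer 3 80.4 → max 165.6 km
Point 3: residuals Seismometer 1 80.9, Seismometer 2 33.7, Seismometer 3 42.6 → max 80.9 km
Point 4: residuals Seismometer 1 0.0, Seismometer 2 0.0, Seismometer 3 0.0 → max 0.0 km
Only Point 4 has all residuals ≈ 0.

Point 4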